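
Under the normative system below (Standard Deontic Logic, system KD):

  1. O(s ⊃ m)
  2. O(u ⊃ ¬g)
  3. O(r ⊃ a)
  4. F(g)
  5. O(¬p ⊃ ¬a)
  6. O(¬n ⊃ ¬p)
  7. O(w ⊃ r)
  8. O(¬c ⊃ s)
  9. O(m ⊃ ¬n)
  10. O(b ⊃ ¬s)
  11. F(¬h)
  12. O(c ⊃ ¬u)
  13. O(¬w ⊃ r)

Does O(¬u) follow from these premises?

Yes

Premises 7 and 13 cover both cases: O(w ⊃ r) and O(¬w ⊃ r). Since w ∨ ¬w is a tautology, O(r) follows.
Applying K to premise 3 (O(r ⊃ a)) and O(r) yields O(a).
Premise 5 is O(¬p ⊃ ¬a); contrapositively O(a ⊃ p). Since O(a) holds, K gives O(p).
Premise 6, O(¬n ⊃ ¬p), contraposes to O(p ⊃ n); with O(p) we get O(n).
Premise 9 is O(m ⊃ ¬n); contrapositively O(n ⊃ ¬m). Since O(n) holds, K gives O(¬m).
The contrapositive of premise 1 (O(s ⊃ m)) is O(¬m ⊃ ¬s), and O(¬m) is already established, so O(¬s).
The contrapositive of premise 8 (O(¬c ⊃ s)) is O(¬s ⊃ c), and O(¬s) is already established, so O(c).
Premise 12 is O(c ⊃ ¬u); since O(c), deontic closure gives O(¬u).
Premises 2, 4, 10, 11 do not contribute to this derivation.
So O(¬u) follows.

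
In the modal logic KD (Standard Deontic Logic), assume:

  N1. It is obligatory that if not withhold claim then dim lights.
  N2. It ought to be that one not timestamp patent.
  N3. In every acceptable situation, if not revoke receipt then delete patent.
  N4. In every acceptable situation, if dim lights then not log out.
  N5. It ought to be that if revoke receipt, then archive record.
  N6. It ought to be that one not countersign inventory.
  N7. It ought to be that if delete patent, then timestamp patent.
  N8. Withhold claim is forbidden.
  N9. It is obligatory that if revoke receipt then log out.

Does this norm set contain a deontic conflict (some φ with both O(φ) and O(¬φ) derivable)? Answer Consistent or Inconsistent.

Inconsistent

Premise 8, F(withhold_claim), is equivalent to O(¬withhold_claim).
With premise 1, O(¬withhold_claim → dim_lights), the K-axiom yields O(dim_lights).
With premise 4, O(dim_lights → ¬log_out), the K-axiom yields O(¬log_out).
The contrapositive of premise 9 (O(revoke_receipt → log_out)) is O(¬log_out → ¬revoke_receipt), and O(¬log_out) is already established, so O(¬revoke_receipt).
With premise 3, O(¬revoke_receipt → delete_patent), the K-axiom yields O(delete_patent).
Premise 7 is O(delete_patent → timestamp_patent); since O(delete_patent), deontic closure gives O(timestamp_patent).
Yet premise 2 states O(¬timestamp_patent).
We now have both O(timestamp_patent) and O(¬timestamp_patent) — timestamp_patent is simultaneously obligatory and forbidden, violating the D-axiom.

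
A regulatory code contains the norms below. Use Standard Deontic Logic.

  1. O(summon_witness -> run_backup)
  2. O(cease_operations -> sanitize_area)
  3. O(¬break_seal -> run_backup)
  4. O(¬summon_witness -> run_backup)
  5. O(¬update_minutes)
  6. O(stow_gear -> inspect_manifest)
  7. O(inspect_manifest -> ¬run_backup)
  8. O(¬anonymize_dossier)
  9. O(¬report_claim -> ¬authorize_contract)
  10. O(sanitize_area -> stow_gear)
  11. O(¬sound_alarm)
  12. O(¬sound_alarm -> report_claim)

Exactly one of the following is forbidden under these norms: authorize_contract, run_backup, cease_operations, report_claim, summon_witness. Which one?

cease_operations

Premises 1 and 4 are O(summon_witness -> run_backup) and O(¬summon_witness -> run_backup); every ideal world satisfies summon_witness or ¬summon_witness, so in either case run_backup holds — hence O(run_backup).
The contrapositive of premise 7 (O(inspect_manifest -> ¬run_backup)) is O(run_backup -> ¬inspect_manifest), and O(run_backup) is already established, so O(¬inspect_manifest).
Premise 6, O(stow_gear -> inspect_manifest), contraposes to O(¬inspect_manifest -> ¬stow_gear); with O(¬inspect_manifest) we get O(¬stow_gear).
Premise 10 is O(sanitize_area -> stow_gear); contrapositively O(¬stow_gear -> ¬sanitize_area). Since O(¬stow_gear) holds, K gives O(¬sanitize_area).
Premise 2 is O(cease_operations -> sanitize_area); contrapositively O(¬sanitize_area -> ¬cease_operations). Since O(¬sanitize_area) holds, K gives O(¬cease_operations).
So O(¬cease_operations) holds, i.e. cease_operations is forbidden. None of the other listed options is forbidden under the premises.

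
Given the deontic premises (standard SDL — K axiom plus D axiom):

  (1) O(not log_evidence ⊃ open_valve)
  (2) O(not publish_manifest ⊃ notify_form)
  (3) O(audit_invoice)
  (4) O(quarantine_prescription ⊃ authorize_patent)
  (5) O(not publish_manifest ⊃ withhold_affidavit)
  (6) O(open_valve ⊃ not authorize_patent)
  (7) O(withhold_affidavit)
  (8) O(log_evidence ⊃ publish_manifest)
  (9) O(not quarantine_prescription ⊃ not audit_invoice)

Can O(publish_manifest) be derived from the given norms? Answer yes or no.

Premise 3 gives O(audit_invoice).
The contrapositive of premise 9 (O(not quarantine_prescription ⊃ not audit_invoice)) is O(audit_invoice ⊃ quarantine_prescription), and O(audit_invoice) is already established, so O(quarantine_prescription).
Applying K to premise 4 (O(quarantine_prescription ⊃ authorize_patent)) and O(quarantine_prescription) yields O(authorize_patent).
The contrapositive of premise 6 (O(open_valve ⊃ not authorize_patent)) is O(authorize_patent ⊃ not open_valve), and O(authorize_patent) is already established, so O(not open_valve).
Premise 1, O(not log_evidence ⊃ open_valve), contraposes to O(not open_valve ⊃ log_evidence); with O(not open_valve) we get O(log_evidence).
With premise 8, O(log_evidence ⊃ publish_manifest), the K-axiom yields O(publish_manifest).
Premises 2, 5, 7 do not contribute to this derivation.
So O(publish_manifest) follows.

Yes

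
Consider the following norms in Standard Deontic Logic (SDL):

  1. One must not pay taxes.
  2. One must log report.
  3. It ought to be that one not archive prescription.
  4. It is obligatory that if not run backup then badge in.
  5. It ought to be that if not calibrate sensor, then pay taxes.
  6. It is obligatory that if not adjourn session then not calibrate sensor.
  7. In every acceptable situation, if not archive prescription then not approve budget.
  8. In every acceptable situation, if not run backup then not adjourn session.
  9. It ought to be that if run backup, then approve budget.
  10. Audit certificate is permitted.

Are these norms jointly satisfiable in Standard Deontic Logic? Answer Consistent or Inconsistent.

F(pay_taxes) at premise 1 means O(¬pay_taxes).
Premise 5 is O(¬calibrate_sensor → pay_taxes); contrapositively O(¬pay_taxes → calibrate_sensor). Since O(¬pay_taxes) holds, K gives O(calibrate_sensor).
The contrapositive of premise 6 (O(¬adjourn_session → ¬calibrate_sensor)) is O(calibrate_sensor → adjourn_session), and O(calibrate_sensor) is already established, so O(adjourn_session).
Premise 8 is O(¬run_backup → ¬adjourn_session); contrapositively O(adjourn_session → run_backup). Since O(adjourn_session) holds, K gives O(run_backup).
With premise 9, O(run_backup → approve_budget), the K-axiom yields O(approve_budget).
Premise 7 is O(¬archive_prescription → ¬approve_budget); contrapositively O(approve_budget → archive_prescription). Since O(approve_budget) holds, K gives O(archive_prescription).
However, premise 3 gives O(¬archive_prescription).
We now have both O(archive_prescription) and O(¬archive_prescription) — archive_prescription is simultaneously obligatory and forbidden, violating the D-axiom.

Inconsistent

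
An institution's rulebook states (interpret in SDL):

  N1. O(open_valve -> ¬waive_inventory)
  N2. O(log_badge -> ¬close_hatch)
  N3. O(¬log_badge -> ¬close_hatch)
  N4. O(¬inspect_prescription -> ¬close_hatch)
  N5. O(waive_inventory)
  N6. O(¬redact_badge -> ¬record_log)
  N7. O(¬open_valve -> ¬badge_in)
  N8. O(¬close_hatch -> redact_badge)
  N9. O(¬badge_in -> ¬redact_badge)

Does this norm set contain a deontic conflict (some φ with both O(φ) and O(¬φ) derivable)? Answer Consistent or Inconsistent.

Inconsistent

Premises 3 and 2 are O(¬log_badge -> ¬close_hatch) and O(log_badge -> ¬close_hatch); every ideal world satisfies ¬log_badge or log_badge, so in either case ¬close_hatch holds — hence O(¬close_hatch).
From O(¬close_hatch) and premise 8, O(¬close_hatch -> redact_badge), we obtain O(redact_badge).
Premise 9 is O(¬badge_in -> ¬redact_badge); contrapositively O(redact_badge -> badge_in). Since O(redact_badge) holds, K gives O(badge_in).
The contrapositive of premise 7 (O(¬open_valve -> ¬badge_in)) is O(badge_in -> open_valve), and O(badge_in) is already established, so O(open_valve).
With premise 1, O(open_valve -> ¬waive_inventory), the K-axiom yields O(¬waive_inventory).
But premise 5 directly asserts O(waive_inventory).
We now have both O(¬waive_inventory) and O(waive_inventory) — waive_inventory is simultaneously obligatory and forbidden, violating the D-axiom.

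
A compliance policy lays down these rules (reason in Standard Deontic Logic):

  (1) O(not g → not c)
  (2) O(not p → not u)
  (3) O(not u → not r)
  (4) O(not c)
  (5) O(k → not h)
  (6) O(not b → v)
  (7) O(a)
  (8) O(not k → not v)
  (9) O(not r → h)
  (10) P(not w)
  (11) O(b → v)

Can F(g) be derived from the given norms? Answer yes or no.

Premise 1 is O(not g → not c); even if O(not c) held, inferring O(not g) would be affirming the consequent — invalid.
No other premise forces O(not g). An ideal world satisfying every premise can still have g true, so F(g) is not derivable.

No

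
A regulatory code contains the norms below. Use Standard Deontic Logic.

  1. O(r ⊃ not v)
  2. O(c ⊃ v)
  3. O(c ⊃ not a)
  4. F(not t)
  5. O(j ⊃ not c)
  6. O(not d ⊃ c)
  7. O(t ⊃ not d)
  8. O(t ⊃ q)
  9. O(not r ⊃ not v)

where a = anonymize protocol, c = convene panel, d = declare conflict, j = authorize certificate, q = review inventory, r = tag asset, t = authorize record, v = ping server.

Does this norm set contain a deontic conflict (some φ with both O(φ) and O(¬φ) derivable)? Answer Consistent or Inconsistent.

Inconsistent

By case analysis on not r: premise 9 gives O(not r ⊃ not v) and premise 1 gives O(r ⊃ not v), so O(not v) either way.
Premise 2 is O(c ⊃ v); contrapositively O(not v ⊃ not c). Since O(not v) holds, K gives O(not c).
The contrapositive of premise 6 (O(not d ⊃ c)) is O(not c ⊃ d), and O(not c) is already established, so O(d).
Premise 7 is O(t ⊃ not d); contrapositively O(d ⊃ not t). Since O(d) holds, K gives O(not t).
Yet premise 4 is F(not t), i.e. O(t).
We now have both O(not t) and O(t) — t is simultaneously obligatory and forbidden, violating the D-axiom.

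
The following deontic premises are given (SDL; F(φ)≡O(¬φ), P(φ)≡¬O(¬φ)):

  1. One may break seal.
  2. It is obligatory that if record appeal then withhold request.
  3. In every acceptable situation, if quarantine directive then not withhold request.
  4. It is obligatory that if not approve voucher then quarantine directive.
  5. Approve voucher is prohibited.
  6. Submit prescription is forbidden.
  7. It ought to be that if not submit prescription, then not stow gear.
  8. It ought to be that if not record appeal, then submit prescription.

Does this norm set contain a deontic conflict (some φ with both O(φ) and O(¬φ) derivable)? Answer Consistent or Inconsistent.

Inconsistent

F(approve_voucher) at premise 5 means O(¬approve_voucher).
Applying K to premise 4 (O(¬approve_voucher → quarantine_directive)) and O(¬approve_voucher) yields O(quarantine_directive).
From O(quarantine_directive) and premise 3, O(quarantine_directive → ¬withhold_request), we obtain O(¬withhold_request).
Premise 2, O(record_appeal → withhold_request), contraposes to O(¬withhold_request → ¬record_appeal); with O(¬withhold_request) we get O(¬record_appeal).
With premise 8, O(¬record_appeal → submit_prescription), the K-axiom yields O(submit_prescription).
But premise 6, F(submit_prescription), means O(¬submit_prescription).
We now have both O(submit_prescription) and O(¬submit_prescription) — submit_prescription is simultaneously obligatory and forbidden, violating the D-axiom.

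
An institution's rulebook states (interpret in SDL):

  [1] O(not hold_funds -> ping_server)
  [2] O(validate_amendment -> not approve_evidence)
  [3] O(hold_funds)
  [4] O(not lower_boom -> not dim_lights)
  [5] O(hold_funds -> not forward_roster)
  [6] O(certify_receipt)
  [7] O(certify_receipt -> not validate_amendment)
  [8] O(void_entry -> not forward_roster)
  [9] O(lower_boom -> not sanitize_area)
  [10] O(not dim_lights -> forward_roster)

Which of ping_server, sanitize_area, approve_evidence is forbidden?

sanitize_area

Premise 3 states O(hold_funds) outright.
From O(hold_funds) and premise 5, O(hold_funds -> not forward_roster), we obtain O(not forward_roster).
The contrapositive of premise 10 (O(not dim_lights -> forward_roster)) is O(not forward_roster -> dim_lights), and O(not forward_roster) is already established, so O(dim_lights).
Premise 4 is O(not lower_boom -> not dim_lights); contrapositively O(dim_lights -> lower_boom). Since O(dim_lights) holds, K gives O(lower_boom).
Premise 9 is O(lower_boom -> not sanitize_area); since O(lower_boom), deontic closure gives O(not sanitize_area).
So O(not sanitize_area) holds, i.e. sanitize_area is forbidden. None of the other listed options is forbidden under the premises.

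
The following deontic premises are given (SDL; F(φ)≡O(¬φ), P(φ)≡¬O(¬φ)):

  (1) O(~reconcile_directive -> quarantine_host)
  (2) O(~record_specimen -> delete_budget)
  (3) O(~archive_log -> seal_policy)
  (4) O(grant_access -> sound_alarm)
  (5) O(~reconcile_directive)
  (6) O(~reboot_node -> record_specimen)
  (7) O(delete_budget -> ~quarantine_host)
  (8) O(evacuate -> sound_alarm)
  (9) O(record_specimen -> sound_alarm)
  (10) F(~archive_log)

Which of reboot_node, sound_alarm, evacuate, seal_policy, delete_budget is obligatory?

Premise 5 gives O(~reconcile_directive).
From O(~reconcile_directive) and premise 1, O(~reconcile_directive -> quarantine_host), we obtain O(quarantine_host).
Premise 7 is O(delete_budget -> ~quarantine_host); contrapositively O(quarantine_host -> ~delete_budget). Since O(quarantine_host) holds, K gives O(~delete_budget).
The contrapositive of premise 2 (O(~record_specimen -> delete_budget)) is O(~delete_budget -> record_specimen), and O(~delete_budget) is already established, so O(record_specimen).
From O(record_specimen) and premise 9, O(record_specimen -> sound_alarm), we obtain O(sound_alarm).
So O(sound_alarm) holds — sound_alarm is obligatory. None of the other listed options is made obligatory by any chain of premises.

sound_alarm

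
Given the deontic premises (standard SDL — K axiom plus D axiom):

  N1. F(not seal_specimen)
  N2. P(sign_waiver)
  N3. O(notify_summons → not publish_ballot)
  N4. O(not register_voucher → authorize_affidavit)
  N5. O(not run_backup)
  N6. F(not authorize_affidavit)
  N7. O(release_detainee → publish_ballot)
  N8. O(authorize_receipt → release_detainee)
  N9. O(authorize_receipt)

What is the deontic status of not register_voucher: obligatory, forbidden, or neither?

Premise 4 is O(not register_voucher → authorize_affidavit); even if O(authorize_affidavit) held, inferring O(not register_voucher) would be affirming the consequent — invalid.
No premise or chain of K-axiom applications forces O(not register_voucher), and none forces O(register_voucher). So not register_voucher is neither obligatory nor forbidden under these norms.

Neither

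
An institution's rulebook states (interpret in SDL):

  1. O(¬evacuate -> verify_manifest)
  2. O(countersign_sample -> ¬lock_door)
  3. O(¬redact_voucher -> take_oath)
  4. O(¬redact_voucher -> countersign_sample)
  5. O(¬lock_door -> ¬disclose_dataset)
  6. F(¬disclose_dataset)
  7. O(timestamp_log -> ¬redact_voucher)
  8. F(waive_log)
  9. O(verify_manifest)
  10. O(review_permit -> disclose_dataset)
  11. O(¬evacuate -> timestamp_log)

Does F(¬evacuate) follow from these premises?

Premise 6, F(¬disclose_dataset), is equivalent to O(disclose_dataset).
Premise 5 is O(¬lock_door -> ¬disclose_dataset); contrapositively O(disclose_dataset -> lock_door). Since O(disclose_dataset) holds, K gives O(lock_door).
Premise 2, O(countersign_sample -> ¬lock_door), contraposes to O(lock_door -> ¬countersign_sample); with O(lock_door) we get O(¬countersign_sample).
Premise 4 is O(¬redact_voucher -> countersign_sample); contrapositively O(¬countersign_sample -> redact_voucher). Since O(¬countersign_sample) holds, K gives O(redact_voucher).
The contrapositive of premise 7 (O(timestamp_log -> ¬redact_voucher)) is O(redact_voucher -> ¬timestamp_log), and O(redact_voucher) is already established, so O(¬timestamp_log).
Premise 11 is O(¬evacuate -> timestamp_log); contrapositively O(¬timestamp_log -> evacuate). Since O(¬timestamp_log) holds, K gives O(evacuate).
Premises 1, 3, 8, 9, 10 do not contribute to this derivation.
So O(evacuate) holds, i.e. F(¬evacuate). The claim follows.

Yes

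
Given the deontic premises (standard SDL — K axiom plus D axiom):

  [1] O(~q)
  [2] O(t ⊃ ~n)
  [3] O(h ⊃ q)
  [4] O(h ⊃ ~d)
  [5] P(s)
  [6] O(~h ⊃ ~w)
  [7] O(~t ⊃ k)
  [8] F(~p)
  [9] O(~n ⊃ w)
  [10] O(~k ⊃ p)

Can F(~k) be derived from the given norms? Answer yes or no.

Premise 1 states O(~q) outright.
The contrapositive of premise 3 (O(h ⊃ q)) is O(~q ⊃ ~h), and O(~q) is already established, so O(~h).
Premise 6 is O(~h ⊃ ~w); since O(~h), deontic closure gives O(~w).
The contrapositive of premise 9 (O(~n ⊃ w)) is O(~w ⊃ n), and O(~w) is already established, so O(n).
The contrapositive of premise 2 (O(t ⊃ ~n)) is O(n ⊃ ~t), and O(n) is already established, so O(~t).
Applying K to premise 7 (O(~t ⊃ k)) and O(~t) yields O(k).
Premises 4, 5, 8, 10 do not contribute to this derivation.
So O(k) holds, i.e. F(~k). The claim follows.

Yes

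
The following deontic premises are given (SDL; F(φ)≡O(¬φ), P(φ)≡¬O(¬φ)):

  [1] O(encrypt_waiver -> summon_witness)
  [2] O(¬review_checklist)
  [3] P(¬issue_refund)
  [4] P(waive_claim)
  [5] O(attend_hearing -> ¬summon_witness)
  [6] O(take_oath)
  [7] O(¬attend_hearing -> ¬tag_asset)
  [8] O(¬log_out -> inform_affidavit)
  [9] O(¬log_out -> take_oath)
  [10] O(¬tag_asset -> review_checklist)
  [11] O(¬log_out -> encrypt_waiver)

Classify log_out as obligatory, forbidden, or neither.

Obligatory

Premise 2 gives O(¬review_checklist).
The contrapositive of premise 10 (O(¬tag_asset -> review_checklist)) is O(¬review_checklist -> tag_asset), and O(¬review_checklist) is already established, so O(tag_asset).
Premise 7, O(¬attend_hearing -> ¬tag_asset), contraposes to O(tag_asset -> attend_hearing); with O(tag_asset) we get O(attend_hearing).
Applying K to premise 5 (O(attend_hearing -> ¬summon_witness)) and O(attend_hearing) yields O(¬summon_witness).
Premise 1, O(encrypt_waiver -> summon_witness), contraposes to O(¬summon_witness -> ¬encrypt_waiver); with O(¬summon_witness) we get O(¬encrypt_waiver).
The contrapositive of premise 11 (O(¬log_out -> encrypt_waiver)) is O(¬encrypt_waiver -> log_out), and O(¬encrypt_waiver) is already established, so O(log_out).
Premises 3, 4, 6, 8, 9 do not contribute to this derivation.
Hence log_out is obligatory.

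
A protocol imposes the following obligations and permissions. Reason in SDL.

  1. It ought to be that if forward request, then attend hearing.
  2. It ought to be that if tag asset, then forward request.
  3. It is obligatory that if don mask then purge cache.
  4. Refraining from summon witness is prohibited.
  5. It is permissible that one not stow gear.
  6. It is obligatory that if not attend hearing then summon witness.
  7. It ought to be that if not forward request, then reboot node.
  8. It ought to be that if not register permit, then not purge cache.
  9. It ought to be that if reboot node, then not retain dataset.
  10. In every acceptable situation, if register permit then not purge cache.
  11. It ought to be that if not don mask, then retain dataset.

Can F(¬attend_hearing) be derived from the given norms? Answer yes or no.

By case analysis on register_permit: premise 10 gives O(register_permit → ¬purge_cache) and premise 8 gives O(¬register_permit → ¬purge_cache), so O(¬purge_cache) either way.
Premise 3 is O(don_mask → purge_cache); contrapositively O(¬purge_cache → ¬don_mask). Since O(¬purge_cache) holds, K gives O(¬don_mask).
With premise 11, O(¬don_mask → retain_dataset), the K-axiom yields O(retain_dataset).
Premise 9, O(reboot_node → ¬retain_dataset), contraposes to O(retain_dataset → ¬reboot_node); with O(retain_dataset) we get O(¬reboot_node).
The contrapositive of premise 7 (O(¬forward_request → reboot_node)) is O(¬reboot_node → forward_request), and O(¬reboot_node) is already established, so O(forward_request).
Applying K to premise 1 (O(forward_request → attend_hearing)) and O(forward_request) yields O(attend_hearing).
Premises 2, 4, 5, 6 do not contribute to this derivation.
So O(attend_hearing) holds, i.e. F(¬attend_hearing). The claim follows.

Yes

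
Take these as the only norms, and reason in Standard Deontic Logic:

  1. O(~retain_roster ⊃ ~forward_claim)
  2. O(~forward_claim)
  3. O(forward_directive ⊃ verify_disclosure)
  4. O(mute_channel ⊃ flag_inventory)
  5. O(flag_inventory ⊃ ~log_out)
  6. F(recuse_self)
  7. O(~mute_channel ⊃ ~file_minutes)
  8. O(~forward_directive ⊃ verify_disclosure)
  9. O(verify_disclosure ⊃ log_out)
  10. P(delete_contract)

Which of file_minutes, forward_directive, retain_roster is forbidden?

file_minutes

Premises 8 and 3 are O(~forward_directive ⊃ verify_disclosure) and O(forward_directive ⊃ verify_disclosure); every ideal world satisfies ~forward_directive or forward_directive, so in either case verify_disclosure holds — hence O(verify_disclosure).
From O(verify_disclosure) and premise 9, O(verify_disclosure ⊃ log_out), we obtain O(log_out).
The contrapositive of premise 5 (O(flag_inventory ⊃ ~log_out)) is O(log_out ⊃ ~flag_inventory), and O(log_out) is already established, so O(~flag_inventory).
Premise 4 is O(mute_channel ⊃ flag_inventory); contrapositively O(~flag_inventory ⊃ ~mute_channel). Since O(~flag_inventory) holds, K gives O(~mute_channel).
With premise 7, O(~mute_channel ⊃ ~file_minutes), the K-axiom yields O(~file_minutes).
So O(~file_minutes) holds, i.e. file_minutes is forbidden. None of the other listed options is forbidden under the premises.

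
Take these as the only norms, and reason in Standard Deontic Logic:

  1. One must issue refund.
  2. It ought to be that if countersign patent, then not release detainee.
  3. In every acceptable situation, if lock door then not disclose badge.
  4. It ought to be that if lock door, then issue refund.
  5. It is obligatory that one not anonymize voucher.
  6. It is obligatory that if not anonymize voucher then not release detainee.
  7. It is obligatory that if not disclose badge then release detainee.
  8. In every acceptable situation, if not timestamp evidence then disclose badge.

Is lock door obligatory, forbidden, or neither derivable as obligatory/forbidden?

Forbidden

Premise 5 states O(¬anonymize_voucher) outright.
Premise 6 is O(¬anonymize_voucher → ¬release_detainee); since O(¬anonymize_voucher), deontic closure gives O(¬release_detainee).
Premise 7, O(¬disclose_badge → release_detainee), contraposes to O(¬release_detainee → disclose_badge); with O(¬release_detainee) we get O(disclose_badge).
The contrapositive of premise 3 (O(lock_door → ¬disclose_badge)) is O(disclose_badge → ¬lock_door), and O(disclose_badge) is already established, so O(¬lock_door).
Premises 1, 2, 4, 8 do not contribute to this derivation.
Thus O(¬lock_door), which is F(lock_door): lock_door is forbidden.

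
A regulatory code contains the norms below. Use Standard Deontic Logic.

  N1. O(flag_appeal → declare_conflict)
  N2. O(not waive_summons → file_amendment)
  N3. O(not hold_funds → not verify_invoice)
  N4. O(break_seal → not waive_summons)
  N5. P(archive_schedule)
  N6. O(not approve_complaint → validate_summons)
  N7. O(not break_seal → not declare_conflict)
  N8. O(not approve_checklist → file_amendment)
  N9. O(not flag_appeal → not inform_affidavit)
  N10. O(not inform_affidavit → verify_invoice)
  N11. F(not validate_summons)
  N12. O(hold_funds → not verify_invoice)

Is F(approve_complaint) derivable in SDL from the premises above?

No

Premise 6 is O(not approve_complaint → validate_summons); even if O(validate_summons) held, inferring O(not approve_complaint) would be affirming the consequent — invalid.
No other premise forces O(not approve_complaint). An ideal world satisfying every premise can still have approve_complaint true, so F(approve_complaint) is not derivable.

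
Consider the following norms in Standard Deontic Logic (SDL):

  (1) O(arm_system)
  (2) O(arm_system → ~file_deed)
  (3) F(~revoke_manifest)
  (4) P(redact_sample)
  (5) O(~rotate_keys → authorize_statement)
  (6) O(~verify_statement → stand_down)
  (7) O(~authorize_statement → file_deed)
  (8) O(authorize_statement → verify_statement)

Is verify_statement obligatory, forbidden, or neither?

Premise 1 gives O(arm_system).
Premise 2 is O(arm_system → ~file_deed); since O(arm_system), deontic closure gives O(~file_deed).
Premise 7 is O(~authorize_statement → file_deed); contrapositively O(~file_deed → authorize_statement). Since O(~file_deed) holds, K gives O(authorize_statement).
From O(authorize_statement) and premise 8, O(authorize_statement → verify_statement), we obtain O(verify_statement).
Premises 3, 4, 5, 6 do not contribute to this derivation.
Hence verify_statement is obligatory.

Obligatory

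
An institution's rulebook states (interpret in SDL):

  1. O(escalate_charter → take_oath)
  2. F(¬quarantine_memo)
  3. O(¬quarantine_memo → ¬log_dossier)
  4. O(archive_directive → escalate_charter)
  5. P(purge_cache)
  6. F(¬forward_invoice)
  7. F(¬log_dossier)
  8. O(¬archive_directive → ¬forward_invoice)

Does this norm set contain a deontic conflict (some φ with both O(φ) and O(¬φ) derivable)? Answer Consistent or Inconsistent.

Consistent

Premise 3 is O(¬quarantine_memo → ¬log_dossier), but O(¬quarantine_memo) is not derivable from the premises, so it does not yield O(¬log_dossier).
So O(¬log_dossier) is not derivable, and the apparent clash with O(log_dossier) does not arise.
A world satisfying every obligation exists (e.g. archive_directive=true, escalate_charter=true, forward_invoice=true, log_dossier=true, purge_cache=false, quarantine_memo=true, take_oath=true); no atom is both obligatory and forbidden, so the set is consistent.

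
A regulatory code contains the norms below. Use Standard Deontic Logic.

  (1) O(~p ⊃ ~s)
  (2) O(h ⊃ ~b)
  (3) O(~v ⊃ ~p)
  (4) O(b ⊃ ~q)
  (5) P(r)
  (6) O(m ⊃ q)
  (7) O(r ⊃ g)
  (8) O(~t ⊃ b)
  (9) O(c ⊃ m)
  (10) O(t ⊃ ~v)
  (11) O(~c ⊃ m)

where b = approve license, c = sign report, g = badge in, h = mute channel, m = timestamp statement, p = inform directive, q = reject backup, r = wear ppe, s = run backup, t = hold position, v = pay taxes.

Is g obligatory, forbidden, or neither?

Premise 7 is O(r ⊃ g), but O(r) is not derivable from the premises (the permission P(r) asserts only ~O(~r), not O(r)), so it does not yield O(g).
No premise or chain of K-axiom applications forces O(g), and none forces O(~g). So g is neither obligatory nor forbidden under these norms.

Neither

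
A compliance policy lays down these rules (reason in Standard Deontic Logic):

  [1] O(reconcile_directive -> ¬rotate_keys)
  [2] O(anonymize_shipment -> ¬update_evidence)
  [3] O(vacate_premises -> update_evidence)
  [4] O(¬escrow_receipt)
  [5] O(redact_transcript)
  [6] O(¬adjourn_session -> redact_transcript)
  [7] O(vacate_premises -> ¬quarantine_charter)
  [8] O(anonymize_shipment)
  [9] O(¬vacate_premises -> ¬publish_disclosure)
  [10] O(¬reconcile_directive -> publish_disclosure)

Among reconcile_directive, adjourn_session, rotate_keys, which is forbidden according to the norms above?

rotate_keys

Premise 8 states O(anonymize_shipment) outright.
Applying K to premise 2 (O(anonymize_shipment -> ¬update_evidence)) and O(anonymize_shipment) yields O(¬update_evidence).
Premise 3 is O(vacate_premises -> update_evidence); contrapositively O(¬update_evidence -> ¬vacate_premises). Since O(¬update_evidence) holds, K gives O(¬vacate_premises).
Premise 9 is O(¬vacate_premises -> ¬publish_disclosure); since O(¬vacate_premises), deontic closure gives O(¬publish_disclosure).
Premise 10, O(¬reconcile_directive -> publish_disclosure), contraposes to O(¬publish_disclosure -> reconcile_directive); with O(¬publish_disclosure) we get O(reconcile_directive).
From O(reconcile_directive) and premise 1, O(reconcile_directive -> ¬rotate_keys), we obtain O(¬rotate_keys).
So O(¬rotate_keys) holds, i.e. rotate_keys is forbidden. None of the other listed options is forbidden under the premises.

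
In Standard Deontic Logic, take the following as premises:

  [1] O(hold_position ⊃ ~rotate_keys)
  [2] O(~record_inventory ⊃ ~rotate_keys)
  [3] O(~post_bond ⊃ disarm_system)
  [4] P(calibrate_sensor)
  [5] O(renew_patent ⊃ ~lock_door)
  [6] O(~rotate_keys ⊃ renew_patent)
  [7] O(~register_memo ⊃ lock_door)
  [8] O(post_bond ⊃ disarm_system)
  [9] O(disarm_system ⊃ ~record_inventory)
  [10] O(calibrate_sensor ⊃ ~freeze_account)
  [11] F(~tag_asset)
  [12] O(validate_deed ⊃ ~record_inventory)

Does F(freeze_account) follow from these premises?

No

Premise 10 is O(calibrate_sensor ⊃ ~freeze_account), but O(calibrate_sensor) is not derivable from the premises (the permission P(calibrate_sensor) asserts only ~O(~calibrate_sensor), not O(calibrate_sensor)), so it does not yield O(~freeze_account).
No other premise forces O(~freeze_account). An ideal world satisfying every premise can still have freeze_account true, so F(freeze_account) is not derivable.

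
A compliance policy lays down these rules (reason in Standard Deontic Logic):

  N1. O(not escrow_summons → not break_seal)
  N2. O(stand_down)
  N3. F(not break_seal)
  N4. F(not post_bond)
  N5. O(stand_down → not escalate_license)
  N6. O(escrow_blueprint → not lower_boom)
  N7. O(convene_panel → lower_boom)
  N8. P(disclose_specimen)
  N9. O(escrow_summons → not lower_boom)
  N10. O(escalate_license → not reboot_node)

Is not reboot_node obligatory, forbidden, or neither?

Neither

Premise 10 is O(escalate_license → not reboot_node), but O(escalate_license) is not derivable from the premises, so it does not yield O(not reboot_node).
No premise or chain of K-axiom applications forces O(not reboot_node), and none forces O(reboot_node). So not reboot_node is neither obligatory nor forbidden under these norms.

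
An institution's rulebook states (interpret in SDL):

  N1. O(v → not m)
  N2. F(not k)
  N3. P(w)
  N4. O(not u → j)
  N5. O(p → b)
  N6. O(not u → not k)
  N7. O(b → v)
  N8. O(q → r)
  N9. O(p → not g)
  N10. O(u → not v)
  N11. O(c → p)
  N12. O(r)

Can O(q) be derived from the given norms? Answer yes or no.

Premise 8 is O(q → r); even if O(r) held, inferring O(q) would be affirming the consequent — invalid.
No other premise forces O(q). An ideal world satisfying every premise can still have q false, so O(q) is not derivable.

No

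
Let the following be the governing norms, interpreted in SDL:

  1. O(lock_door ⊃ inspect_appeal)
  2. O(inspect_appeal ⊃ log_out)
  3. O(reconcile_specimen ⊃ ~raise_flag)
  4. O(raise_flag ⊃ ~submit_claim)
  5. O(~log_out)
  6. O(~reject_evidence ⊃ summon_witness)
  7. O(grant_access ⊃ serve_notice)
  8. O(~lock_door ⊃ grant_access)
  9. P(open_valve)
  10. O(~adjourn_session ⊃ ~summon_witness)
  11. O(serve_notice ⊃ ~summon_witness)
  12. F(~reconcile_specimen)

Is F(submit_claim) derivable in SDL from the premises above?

No

Premise 4 is O(raise_flag ⊃ ~submit_claim), but O(raise_flag) is not derivable from the premises, so it does not yield O(~submit_claim).
No other premise forces O(~submit_claim). An ideal world satisfying every premise can still have submit_claim true, so F(submit_claim) is not derivable.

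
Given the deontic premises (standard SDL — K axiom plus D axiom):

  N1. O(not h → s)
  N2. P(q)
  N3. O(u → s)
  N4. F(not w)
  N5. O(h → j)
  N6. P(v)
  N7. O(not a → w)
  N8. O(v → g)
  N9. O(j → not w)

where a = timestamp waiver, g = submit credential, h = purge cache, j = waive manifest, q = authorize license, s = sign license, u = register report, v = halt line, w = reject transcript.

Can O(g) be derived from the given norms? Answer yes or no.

Premise 8 is O(v → g), but O(v) is not derivable from the premises (the permission P(v) asserts only not O(not v), not O(v)), so it does not yield O(g).
No other premise forces O(g). An ideal world satisfying every premise can still have g false, so O(g) is not derivable.

No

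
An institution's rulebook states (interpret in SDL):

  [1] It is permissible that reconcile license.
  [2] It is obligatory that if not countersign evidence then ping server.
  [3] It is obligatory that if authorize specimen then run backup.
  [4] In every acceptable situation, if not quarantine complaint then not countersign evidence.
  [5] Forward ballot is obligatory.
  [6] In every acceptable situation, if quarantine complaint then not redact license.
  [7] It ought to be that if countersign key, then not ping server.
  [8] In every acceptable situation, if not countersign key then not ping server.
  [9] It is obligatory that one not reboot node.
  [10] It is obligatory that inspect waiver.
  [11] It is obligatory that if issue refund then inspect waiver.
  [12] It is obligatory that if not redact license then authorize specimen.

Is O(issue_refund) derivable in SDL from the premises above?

No

Premise 11 is O(issue_refund → inspect_waiver); even if O(inspect_waiver) held, inferring O(issue_refund) would be affirming the consequent — invalid.
No other premise forces O(issue_refund). An ideal world satisfying every premise can still have issue_refund false, so O(issue_refund) is not derivable.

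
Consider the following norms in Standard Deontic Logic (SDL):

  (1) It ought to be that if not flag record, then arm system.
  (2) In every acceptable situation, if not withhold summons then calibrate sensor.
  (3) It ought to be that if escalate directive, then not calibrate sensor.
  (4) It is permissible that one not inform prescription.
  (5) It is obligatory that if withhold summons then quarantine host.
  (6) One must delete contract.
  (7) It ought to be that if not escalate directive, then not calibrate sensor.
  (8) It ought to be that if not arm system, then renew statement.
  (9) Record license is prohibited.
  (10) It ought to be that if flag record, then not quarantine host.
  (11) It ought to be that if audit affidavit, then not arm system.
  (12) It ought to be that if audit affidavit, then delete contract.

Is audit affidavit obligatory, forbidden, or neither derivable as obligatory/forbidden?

Forbidden

Premises 7 and 3 cover both cases: O(¬escalate_directive → ¬calibrate_sensor) and O(escalate_directive → ¬calibrate_sensor). Since ¬escalate_directive ∨ escalate_directive is a tautology, O(¬calibrate_sensor) follows.
Premise 2 is O(¬withhold_summons → calibrate_sensor); contrapositively O(¬calibrate_sensor → withhold_summons). Since O(¬calibrate_sensor) holds, K gives O(withhold_summons).
From O(withhold_summons) and premise 5, O(withhold_summons → quarantine_host), we obtain O(quarantine_host).
Premise 10 is O(flag_record → ¬quarantine_host); contrapositively O(quarantine_host → ¬flag_record). Since O(quarantine_host) holds, K gives O(¬flag_record).
Premise 1 is O(¬flag_record → arm_system); since O(¬flag_record), deontic closure gives O(arm_system).
The contrapositive of premise 11 (O(audit_affidavit → ¬arm_system)) is O(arm_system → ¬audit_affidavit), and O(arm_system) is already established, so O(¬audit_affidavit).
Premises 4, 6, 8, 9, 12 do not contribute to this derivation.
Thus O(¬audit_affidavit), which is F(audit_affidavit): audit_affidavit is forbidden.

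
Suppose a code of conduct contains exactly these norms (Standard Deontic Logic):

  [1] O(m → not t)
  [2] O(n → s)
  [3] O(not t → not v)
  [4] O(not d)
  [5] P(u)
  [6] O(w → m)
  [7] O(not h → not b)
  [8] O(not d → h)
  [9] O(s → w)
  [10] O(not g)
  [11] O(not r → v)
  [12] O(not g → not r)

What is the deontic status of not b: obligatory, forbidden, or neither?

Neither

Premise 7 is O(not h → not b), but O(not h) is not derivable from the premises, so it does not yield O(not b).
No premise or chain of K-axiom applications forces O(not b), and none forces O(b). So not b is neither obligatory nor forbidden under these norms.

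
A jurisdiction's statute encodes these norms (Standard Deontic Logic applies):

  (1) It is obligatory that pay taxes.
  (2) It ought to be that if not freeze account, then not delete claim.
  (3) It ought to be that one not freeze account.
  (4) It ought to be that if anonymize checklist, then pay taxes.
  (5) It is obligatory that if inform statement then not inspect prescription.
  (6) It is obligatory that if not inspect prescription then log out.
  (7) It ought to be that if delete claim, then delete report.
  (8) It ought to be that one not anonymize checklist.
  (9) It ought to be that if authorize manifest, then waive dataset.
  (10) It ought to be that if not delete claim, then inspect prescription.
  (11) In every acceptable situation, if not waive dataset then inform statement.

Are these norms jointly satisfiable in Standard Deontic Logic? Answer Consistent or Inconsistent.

Premise 4 is O(anonymize_checklist → pay_taxes); even if O(pay_taxes) held, inferring O(anonymize_checklist) would be affirming the consequent — invalid.
So O(anonymize_checklist) is not derivable, and the apparent clash with O(¬anonymize_checklist) does not arise.
A world satisfying every obligation exists (e.g. anonymize_checklist=false, authorize_manifest=false, delete_claim=false, delete_report=false, freeze_account=false, inform_statement=false, inspect_prescription=true, log_out=false, pay_taxes=true, waive_dataset=true); no atom is both obligatory and forbidden, so the set is consistent.

Consistent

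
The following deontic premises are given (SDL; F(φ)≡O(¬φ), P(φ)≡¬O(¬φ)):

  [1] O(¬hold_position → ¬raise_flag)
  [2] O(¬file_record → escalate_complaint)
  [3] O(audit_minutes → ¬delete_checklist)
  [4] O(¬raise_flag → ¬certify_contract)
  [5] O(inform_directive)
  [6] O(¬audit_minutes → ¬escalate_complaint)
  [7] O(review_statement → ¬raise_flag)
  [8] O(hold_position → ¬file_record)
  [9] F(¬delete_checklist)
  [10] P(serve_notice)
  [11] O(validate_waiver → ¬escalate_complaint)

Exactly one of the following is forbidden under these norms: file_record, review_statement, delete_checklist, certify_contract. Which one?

certify_contract

Premise 9, F(¬delete_checklist), is equivalent to O(delete_checklist).
Premise 3, O(audit_minutes → ¬delete_checklist), contraposes to O(delete_checklist → ¬audit_minutes); with O(delete_checklist) we get O(¬audit_minutes).
Applying K to premise 6 (O(¬audit_minutes → ¬escalate_complaint)) and O(¬audit_minutes) yields O(¬escalate_complaint).
Premise 2, O(¬file_record → escalate_complaint), contraposes to O(¬escalate_complaint → file_record); with O(¬escalate_complaint) we get O(file_record).
Premise 8 is O(hold_position → ¬file_record); contrapositively O(file_record → ¬hold_position). Since O(file_record) holds, K gives O(¬hold_position).
Applying K to premise 1 (O(¬hold_position → ¬raise_flag)) and O(¬hold_position) yields O(¬raise_flag).
Premise 4 is O(¬raise_flag → ¬certify_contract); since O(¬raise_flag), deontic closure gives O(¬certify_contract).
So O(¬certify_contract) holds, i.e. certify_contract is forbidden. None of the other listed options is forbidden under the premises.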